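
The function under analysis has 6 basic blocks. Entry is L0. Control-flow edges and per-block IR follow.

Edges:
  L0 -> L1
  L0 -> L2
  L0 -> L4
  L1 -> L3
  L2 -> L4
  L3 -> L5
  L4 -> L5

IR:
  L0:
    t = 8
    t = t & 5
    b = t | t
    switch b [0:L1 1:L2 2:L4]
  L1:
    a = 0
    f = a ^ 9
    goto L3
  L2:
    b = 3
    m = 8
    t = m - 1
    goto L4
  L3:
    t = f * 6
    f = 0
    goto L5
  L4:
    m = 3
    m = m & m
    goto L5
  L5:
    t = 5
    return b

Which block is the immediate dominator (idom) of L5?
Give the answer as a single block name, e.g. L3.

idom tree: L1←L0 L2←L0 L3←L1 L4←L0 L5←L0
Dom at joins:
  L4: preds {L0,L2}: {L0} ∩ {L0,L2} = {L0}; idom=L0
  L5: preds {L3,L4}: {L0,L1,L3} ∩ {L0,L4} = {L0}; idom=L0

idom(L5) = L0

Answer: L0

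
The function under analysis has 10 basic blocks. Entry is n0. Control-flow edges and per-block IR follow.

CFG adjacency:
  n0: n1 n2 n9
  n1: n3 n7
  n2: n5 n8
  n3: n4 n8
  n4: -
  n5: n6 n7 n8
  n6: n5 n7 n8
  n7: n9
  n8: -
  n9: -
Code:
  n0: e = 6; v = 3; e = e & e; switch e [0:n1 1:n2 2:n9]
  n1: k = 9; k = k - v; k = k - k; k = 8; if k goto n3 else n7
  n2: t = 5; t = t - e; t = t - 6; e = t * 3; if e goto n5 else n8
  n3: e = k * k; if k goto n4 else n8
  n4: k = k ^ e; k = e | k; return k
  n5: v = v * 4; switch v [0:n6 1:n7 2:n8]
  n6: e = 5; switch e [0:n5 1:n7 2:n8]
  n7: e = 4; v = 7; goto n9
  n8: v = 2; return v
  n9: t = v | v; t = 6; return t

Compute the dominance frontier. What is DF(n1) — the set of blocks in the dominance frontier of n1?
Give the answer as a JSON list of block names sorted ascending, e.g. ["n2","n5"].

Answer: ["n7", "n8"]

Working:
idom tree: n1←n0 n2←n0 n3←n1 n4←n3 n5←n2 n6←n5 n7←n0 n8←n0 n9←n0
Dom∩ at merges:
  n5: preds {n2,n6}: {n0,n2} ∩ {n0,n2,n5,n6} = {n0,n2}; idom=n2
  n7: preds {n1,n5,n6}: {n0,n1} ∩ {n0,n2,n5} ∩ {n0,n2,n5,n6} = {n0}; idom=n0
  n8: preds {n2,n3,n5,n6}: {n0,n2} ∩ {n0,n1,n3} ∩ {n0,n2,n5} ∩ {n0,n2,n5,n6} = {n0}; idom=n0
  n9: preds {n0,n7}: {n0} ∩ {n0,n7} = {n0}; idom=n0

Frontier:
  n5←n2: walk · to n2
  n5←n6: walk n6→n5 to n2
  n7←n1: walk n1 to n0
  n7←n5: walk n5→n2 to n0
  n7←n6: walk n6→n5→n2 to n0
  n8←n2: walk n2 to n0
  n8←n3: walk n3→n1 to n0
  n8←n5: walk n5→n2 to n0
  n8←n6: walk n6→n5→n2 to n0
  n9←n0: walk · to n0
  n9←n7: walk n7 to n0
  DF(n0)=∅
  DF(n1)={n7,n8}
  DF(n2)={n7,n8}
  DF(n3)={n8}
  DF(n4)=∅
  DF(n5)={n5,n7,n8}
  DF(n6)={n5,n7,n8}
  DF(n7)={n9}
  DF(n8)=∅
  DF(n9)=∅

DF(n1) = ["n7", "n8"]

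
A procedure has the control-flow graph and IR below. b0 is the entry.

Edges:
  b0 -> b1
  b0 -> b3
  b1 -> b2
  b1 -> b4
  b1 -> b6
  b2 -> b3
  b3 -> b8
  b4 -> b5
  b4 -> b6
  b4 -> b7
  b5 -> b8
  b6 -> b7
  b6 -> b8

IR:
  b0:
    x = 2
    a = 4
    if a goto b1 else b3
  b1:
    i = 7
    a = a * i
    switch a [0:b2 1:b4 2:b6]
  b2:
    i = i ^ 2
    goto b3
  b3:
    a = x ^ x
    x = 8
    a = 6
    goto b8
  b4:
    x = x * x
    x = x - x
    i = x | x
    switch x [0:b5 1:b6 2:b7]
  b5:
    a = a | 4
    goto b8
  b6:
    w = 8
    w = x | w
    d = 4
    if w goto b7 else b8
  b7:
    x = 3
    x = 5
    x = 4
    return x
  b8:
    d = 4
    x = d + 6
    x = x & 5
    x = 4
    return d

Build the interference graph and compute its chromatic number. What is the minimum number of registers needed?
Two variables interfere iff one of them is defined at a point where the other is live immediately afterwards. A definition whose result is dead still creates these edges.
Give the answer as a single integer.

Answer: 3

Working:
Block summaries:
  b0: def={a,x} ue=∅
  b1: def={a,i} ue={a}
  b2: def={i} ue={i}
  b3: def={a,x} ue={x}
  b4: def={i,x} ue={x}
  b5: def={a} ue={a}
  b6: def={d,w} ue={x}
  b7: def={x} ue=∅
  b8: def={d,x} ue=∅

Live sets:
  live b0: ∅→{a,x}
  live b1: {a,x}→{a,i,x}
  live b2: {i,x}→{x}
  live b3: {x}→∅
  live b4: {a,x}→{a,x}
  live b5: {a}→∅
  live b6: {x}→∅
  live b7: ∅→∅
  live b8: ∅→∅

Conflict graph:
  a↔{i,x}
  d↔{w,x}
  i↔{a,x}
  w↔{d,x}
  x↔{a,d,i,w}

Chromatic number:
  {a,i,x} pairwise interfere (3-clique) ⇒ χ ≥ 3
  assign a→r1 d→r1 i→r2 w→r2 x→r0 — no edge inside a register ⇒ χ ≤ 3
  χ = 3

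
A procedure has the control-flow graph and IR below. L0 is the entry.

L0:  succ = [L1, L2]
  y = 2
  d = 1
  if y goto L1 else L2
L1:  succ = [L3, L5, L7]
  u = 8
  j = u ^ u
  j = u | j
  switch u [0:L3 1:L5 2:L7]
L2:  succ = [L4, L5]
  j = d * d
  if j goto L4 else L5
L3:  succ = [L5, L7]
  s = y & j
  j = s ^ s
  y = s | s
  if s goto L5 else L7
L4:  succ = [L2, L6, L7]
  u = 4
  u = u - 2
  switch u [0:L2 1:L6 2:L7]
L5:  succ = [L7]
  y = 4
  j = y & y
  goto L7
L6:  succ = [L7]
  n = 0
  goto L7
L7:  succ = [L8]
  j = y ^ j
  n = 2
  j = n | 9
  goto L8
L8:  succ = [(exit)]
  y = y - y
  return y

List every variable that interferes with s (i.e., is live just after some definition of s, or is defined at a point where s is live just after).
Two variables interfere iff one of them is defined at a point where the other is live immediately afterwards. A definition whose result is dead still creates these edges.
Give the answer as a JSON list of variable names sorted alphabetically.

def/use:
  L0: def={d,y} ue=∅
  L1: def={j,u} ue=∅
  L2: def={j} ue={d}
  L3: def={j,s,y} ue={j,y}
  L4: def={u} ue=∅
  L5: def={j,y} ue=∅
  L6: def={n} ue=∅
  L7: def={j,n} ue={j,y}
  L8: def={y} ue={y}

Liveness:
  live L0: ∅→{d,y}
  live L1: {y}→{j,y}
  live L2: {d,y}→{d,j,y}
  live L3: {j,y}→{j,y}
  live L4: {d,j,y}→{d,j,y}
  live L5: ∅→{j,y}
  live L6: {j,y}→{j,y}
  live L7: {j,y}→{y}
  live L8: {y}→∅

Interfere edges:
  d: {j,u,y}
  j: {d,n,s,u,y}
  n: {j,y}
  s: {j,y}
  u: {d,j,y}
  y: {d,j,n,s,u}

N(s) = ["j", "y"]

Answer: ["j", "y"]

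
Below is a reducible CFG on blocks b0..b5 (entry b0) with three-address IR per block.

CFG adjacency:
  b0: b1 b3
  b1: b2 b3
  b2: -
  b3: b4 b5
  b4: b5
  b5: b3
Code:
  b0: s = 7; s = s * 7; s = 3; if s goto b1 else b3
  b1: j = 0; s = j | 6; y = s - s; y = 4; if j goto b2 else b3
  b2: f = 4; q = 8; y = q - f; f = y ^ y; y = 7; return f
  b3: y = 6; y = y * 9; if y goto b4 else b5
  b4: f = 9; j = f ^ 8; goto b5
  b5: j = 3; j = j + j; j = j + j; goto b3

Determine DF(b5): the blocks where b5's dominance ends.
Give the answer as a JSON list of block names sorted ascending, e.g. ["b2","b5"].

Answer: ["b3"]

Analysis:
idom tree: b1←b0 b2←b1 b3←b0 b4←b3 b5←b3
Join-block Dom:
  b3: preds {b0,b1,b5}: {b0} ∩ {b0,b1} ∩ {b0,b3,b5} = {b0}; idom=b0
  b5: preds {b3,b4}: {b0,b3} ∩ {b0,b3,b4} = {b0,b3}; idom=b3

Frontier:
  b3←b0: walk · to b0
  b3←b1: walk b1 to b0
  b3←b5: walk b5→b3 to b0
  b5←b3: walk · to b3
  b5←b4: walk b4 to b3
  b0: DF=∅
  b1: DF={b3}
  b2: DF=∅
  b3: DF={b3}
  b4: DF={b5}
  b5: DF={b3}

DF(b5) = ["b3"]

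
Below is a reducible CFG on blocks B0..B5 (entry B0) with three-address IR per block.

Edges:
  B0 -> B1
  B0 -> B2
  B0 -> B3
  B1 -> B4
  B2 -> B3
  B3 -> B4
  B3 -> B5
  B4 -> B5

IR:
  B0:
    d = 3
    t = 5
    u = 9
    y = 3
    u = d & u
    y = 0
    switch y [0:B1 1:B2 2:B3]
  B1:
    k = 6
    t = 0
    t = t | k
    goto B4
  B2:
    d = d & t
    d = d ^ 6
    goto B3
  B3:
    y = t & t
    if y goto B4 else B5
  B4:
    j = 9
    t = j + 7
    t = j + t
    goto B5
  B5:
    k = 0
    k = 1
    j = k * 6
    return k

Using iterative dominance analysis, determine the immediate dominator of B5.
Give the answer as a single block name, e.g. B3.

idom tree: B1←B0 B2←B0 B3←B0 B4←B0 B5←B0
Dom at joins:
  B3: preds {B0,B2}: {B0} ∩ {B0,B2} = {B0}; idom=B0
  B4: preds {B1,B3}: {B0,B1} ∩ {B0,B3} = {B0}; idom=B0
  B5: preds {B3,B4}: {B0,B3} ∩ {B0,B4} = {B0}; idom=B0

idom(B5) = B0

Answer: B0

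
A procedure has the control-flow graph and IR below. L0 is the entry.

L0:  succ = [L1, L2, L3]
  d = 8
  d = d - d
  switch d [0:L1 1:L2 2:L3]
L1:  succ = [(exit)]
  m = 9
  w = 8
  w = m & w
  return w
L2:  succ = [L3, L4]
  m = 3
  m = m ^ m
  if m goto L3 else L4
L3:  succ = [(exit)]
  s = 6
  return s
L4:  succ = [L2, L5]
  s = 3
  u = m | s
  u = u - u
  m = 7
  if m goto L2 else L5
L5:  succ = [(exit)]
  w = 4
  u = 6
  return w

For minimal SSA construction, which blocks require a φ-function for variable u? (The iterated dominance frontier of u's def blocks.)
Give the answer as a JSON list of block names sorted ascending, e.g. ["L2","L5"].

idom tree: L1←L0 L2←L0 L3←L0 L4←L2 L5←L4
Dom at joins:
  L2: preds {L0,L4}: {L0} ∩ {L0,L2,L4} = {L0}; idom=L0
  L3: preds {L0,L2}: {L0} ∩ {L0,L2} = {L0}; idom=L0

DF walk-up:
  L2←L0: walk · to L0
  L2←L4: walk L4→L2 to L0
  L3←L0: walk · to L0
  L3←L2: walk L2 to L0
  L0 → ∅
  L1 → ∅
  L2 → {L2,L3}
  L3 → ∅
  L4 → {L2}
  L5 → ∅

φ for u: defs {L4,L5}
  DF⁺ = {L2,L3}

Answer: ["L2", "L3"]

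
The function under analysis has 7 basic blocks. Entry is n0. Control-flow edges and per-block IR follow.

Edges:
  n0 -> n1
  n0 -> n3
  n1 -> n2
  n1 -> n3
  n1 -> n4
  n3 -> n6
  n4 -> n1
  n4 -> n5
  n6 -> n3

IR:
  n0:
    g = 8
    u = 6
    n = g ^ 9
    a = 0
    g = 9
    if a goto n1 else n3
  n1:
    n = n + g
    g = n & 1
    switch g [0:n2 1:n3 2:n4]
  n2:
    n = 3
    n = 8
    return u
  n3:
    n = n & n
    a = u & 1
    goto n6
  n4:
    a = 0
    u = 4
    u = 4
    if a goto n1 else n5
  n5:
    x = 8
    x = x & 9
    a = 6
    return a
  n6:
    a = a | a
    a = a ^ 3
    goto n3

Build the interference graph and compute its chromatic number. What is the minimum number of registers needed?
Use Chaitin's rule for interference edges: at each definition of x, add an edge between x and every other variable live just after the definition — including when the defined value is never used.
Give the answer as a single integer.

Block summaries:
  n0 def {a,g,n,u} use ∅
  n1 def {g,n} use {g,n}
  n2 def {n} use {u}
  n3 def {a,n} use {n,u}
  n4 def {a,u} use ∅
  n5 def {a,x} use ∅
  n6 def {a} use {a}

Backward fixpoint:
  live n0: ∅→{g,n,u}
  live n1: {g,n,u}→{g,n,u}
  live n2: {u}→∅
  live n3: {n,u}→{a,n,u}
  live n4: {g,n}→{g,n,u}
  live n5: ∅→∅
  live n6: {a,n,u}→{n,u}

Conflict graph:
  a — {g,n,u}
  g — {a,n,u}
  n — {a,g,u}
  u — {a,g,n}
  x — ∅

Chromatic number:
  lower bound: {a,g,n,u} mutually conflict ⇒ χ ≥ 4
  4-colouring: c0={a,x}  c1={g}  c2={n}  c3={u}
  χ = 4

Answer: 4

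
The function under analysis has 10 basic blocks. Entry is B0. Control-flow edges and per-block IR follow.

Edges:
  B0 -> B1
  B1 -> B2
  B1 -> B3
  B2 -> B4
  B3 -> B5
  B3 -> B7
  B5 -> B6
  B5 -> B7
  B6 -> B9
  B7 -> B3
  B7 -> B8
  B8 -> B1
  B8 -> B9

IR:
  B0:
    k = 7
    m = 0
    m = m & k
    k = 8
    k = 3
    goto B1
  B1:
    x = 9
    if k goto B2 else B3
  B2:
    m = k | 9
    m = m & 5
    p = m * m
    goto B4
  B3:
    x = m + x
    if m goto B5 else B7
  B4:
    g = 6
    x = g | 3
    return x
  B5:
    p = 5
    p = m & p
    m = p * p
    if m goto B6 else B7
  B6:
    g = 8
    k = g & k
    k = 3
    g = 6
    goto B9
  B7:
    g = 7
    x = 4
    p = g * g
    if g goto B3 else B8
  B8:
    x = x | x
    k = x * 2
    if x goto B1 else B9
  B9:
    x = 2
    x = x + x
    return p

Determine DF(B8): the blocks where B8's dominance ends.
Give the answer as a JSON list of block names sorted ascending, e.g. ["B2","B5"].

Answer: ["B1", "B9"]

Analysis:
idom tree: B1←B0 B2←B1 B3←B1 B4←B2 B5←B3 B6←B5 B7←B3 B8←B7 B9←B3
Join-block Dom:
  B1: preds {B0,B8}: {B0} ∩ {B0,B1,B3,B7,B8} = {B0}; idom=B0
  B3: preds {B1,B7}: {B0,B1} ∩ {B0,B1,B3,B7} = {B0,B1}; idom=B1
  B7: preds {B3,B5}: {B0,B1,B3} ∩ {B0,B1,B3,B5} = {B0,B1,B3}; idom=B3
  B9: preds {B6,B8}: {B0,B1,B3,B5,B6} ∩ {B0,B1,B3,B7,B8} = {B0,B1,B3}; idom=B3

Frontier:
  join B1 pred B0: · stop@B0
  join B1 pred B8: B8→B7→B3→B1 stop@B0
  join B3 pred B1: · stop@B1
  join B3 pred B7: B7→B3 stop@B1
  join B7 pred B3: · stop@B3
  join B7 pred B5: B5 stop@B3
  join B9 pred B6: B6→B5 stop@B3
  join B9 pred B8: B8→B7 stop@B3
  B0: DF=∅
  B1: DF={B1}
  B2: DF=∅
  B3: DF={B1,B3}
  B4: DF=∅
  B5: DF={B7,B9}
  B6: DF={B9}
  B7: DF={B1,B3,B9}
  B8: DF={B1,B9}
  B9: DF=∅

DF(B8) = ["B1", "B9"]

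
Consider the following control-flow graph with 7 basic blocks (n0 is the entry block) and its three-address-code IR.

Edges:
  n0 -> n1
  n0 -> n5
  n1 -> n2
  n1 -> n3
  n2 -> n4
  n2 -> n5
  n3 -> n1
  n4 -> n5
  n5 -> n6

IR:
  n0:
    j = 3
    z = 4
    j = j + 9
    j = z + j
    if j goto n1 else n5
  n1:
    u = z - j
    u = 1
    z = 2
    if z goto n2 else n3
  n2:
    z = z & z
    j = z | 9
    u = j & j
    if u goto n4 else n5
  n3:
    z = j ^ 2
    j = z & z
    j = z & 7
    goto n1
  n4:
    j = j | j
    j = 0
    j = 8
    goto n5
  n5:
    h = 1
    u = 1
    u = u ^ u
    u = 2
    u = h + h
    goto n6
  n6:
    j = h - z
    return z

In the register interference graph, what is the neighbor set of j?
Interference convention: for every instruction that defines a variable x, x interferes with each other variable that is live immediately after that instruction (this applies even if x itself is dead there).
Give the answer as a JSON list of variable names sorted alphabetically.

Answer: ["u", "z"]

Derivation:
Block summaries:
  n0 def {j,z} use ∅
  n1 def {u,z} use {j,z}
  n2 def {j,u,z} use {z}
  n3 def {j,z} use {j}
  n4 def {j} use {j}
  n5 def {h,u} use ∅
  n6 def {j} use {h,z}

Live sets:
  n0: in=∅ out={j,z}
  n1: in={j,z} out={j,z}
  n2: in={z} out={j,z}
  n3: in={j} out={j,z}
  n4: in={j,z} out={z}
  n5: in={z} out={h,z}
  n6: in={h,z} out=∅

Interfere edges:
  h: {u,z}
  j: {u,z}
  u: {h,j,z}
  z: {h,j,u}

N(j) = ["u", "z"]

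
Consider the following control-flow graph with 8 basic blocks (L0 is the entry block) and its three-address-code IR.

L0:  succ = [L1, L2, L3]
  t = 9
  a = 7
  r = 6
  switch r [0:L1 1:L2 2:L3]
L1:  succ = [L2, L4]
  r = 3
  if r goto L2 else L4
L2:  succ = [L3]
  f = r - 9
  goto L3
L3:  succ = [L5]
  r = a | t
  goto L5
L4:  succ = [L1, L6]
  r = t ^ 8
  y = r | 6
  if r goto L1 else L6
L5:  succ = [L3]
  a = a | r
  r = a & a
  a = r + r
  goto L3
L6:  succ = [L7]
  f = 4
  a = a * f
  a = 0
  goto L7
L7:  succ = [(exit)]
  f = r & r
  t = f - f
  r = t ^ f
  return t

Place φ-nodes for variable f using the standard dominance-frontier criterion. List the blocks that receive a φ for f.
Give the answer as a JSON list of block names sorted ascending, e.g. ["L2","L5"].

idom tree: L1←L0 L2←L0 L3←L0 L4←L1 L5←L3 L6←L4 L7←L6
Join-block Dom:
  L1: preds {L0,L4}: {L0} ∩ {L0,L1,L4} = {L0}; idom=L0
  L2: preds {L0,L1}: {L0} ∩ {L0,L1} = {L0}; idom=L0
  L3: preds {L0,L2,L5}: {L0} ∩ {L0,L2} ∩ {L0,L3,L5} = {L0}; idom=L0

DF derivation:
  L1←L0: walk · to L0
  L1←L4: walk L4→L1 to L0
  L2←L0: walk · to L0
  L2←L1: walk L1 to L0
  L3←L0: walk · to L0
  L3←L2: walk L2 to L0
  L3←L5: walk L5→L3 to L0
  DF(L0)=∅
  DF(L1)={L1,L2}
  DF(L2)={L3}
  DF(L3)={L3}
  DF(L4)={L1}
  DF(L5)={L3}
  DF(L6)=∅
  DF(L7)=∅

φ for f: defs {L2,L6,L7}
  DF⁺ = {L3}

Answer: ["L3"]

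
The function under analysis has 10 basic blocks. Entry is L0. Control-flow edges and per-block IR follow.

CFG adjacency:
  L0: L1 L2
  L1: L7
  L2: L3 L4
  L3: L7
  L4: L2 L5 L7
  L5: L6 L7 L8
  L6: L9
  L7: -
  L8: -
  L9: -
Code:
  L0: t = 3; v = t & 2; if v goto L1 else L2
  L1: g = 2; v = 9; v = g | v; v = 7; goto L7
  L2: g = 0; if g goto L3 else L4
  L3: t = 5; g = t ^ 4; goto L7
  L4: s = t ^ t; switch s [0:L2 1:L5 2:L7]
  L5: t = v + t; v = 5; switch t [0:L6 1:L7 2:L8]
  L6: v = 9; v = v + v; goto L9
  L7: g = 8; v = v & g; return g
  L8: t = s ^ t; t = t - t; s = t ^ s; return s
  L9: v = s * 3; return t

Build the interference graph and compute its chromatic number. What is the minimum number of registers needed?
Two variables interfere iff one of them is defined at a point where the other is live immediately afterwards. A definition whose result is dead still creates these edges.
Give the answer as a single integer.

Block summaries:
  L0 def {t,v} use ∅
  L1 def {g,v} use ∅
  L2 def {g} use ∅
  L3 def {g,t} use ∅
  L4 def {s} use {t}
  L5 def {t,v} use {t,v}
  L6 def {v} use ∅
  L7 def {g,v} use {v}
  L8 def {s,t} use {s,t}
  L9 def {v} use {s,t}

Backward fixpoint:
  live L0: ∅→{t,v}
  live L1: ∅→{v}
  live L2: {t,v}→{t,v}
  live L3: {v}→{v}
  live L4: {t,v}→{s,t,v}
  live L5: {s,t,v}→{s,t,v}
  live L6: {s,t}→{s,t}
  live L7: {v}→∅
  live L8: {s,t}→∅
  live L9: {s,t}→∅

Interfere edges:
  g — {t,v}
  s — {t,v}
  t — {g,s,v}
  v — {g,s,t}

Registers:
  lower bound: {g,t,v} mutually conflict ⇒ χ ≥ 3
  assign g→c2 s→c2 t→c0 v→c1 — no edge inside a register ⇒ χ ≤ 3
  χ = 3

Answer: 3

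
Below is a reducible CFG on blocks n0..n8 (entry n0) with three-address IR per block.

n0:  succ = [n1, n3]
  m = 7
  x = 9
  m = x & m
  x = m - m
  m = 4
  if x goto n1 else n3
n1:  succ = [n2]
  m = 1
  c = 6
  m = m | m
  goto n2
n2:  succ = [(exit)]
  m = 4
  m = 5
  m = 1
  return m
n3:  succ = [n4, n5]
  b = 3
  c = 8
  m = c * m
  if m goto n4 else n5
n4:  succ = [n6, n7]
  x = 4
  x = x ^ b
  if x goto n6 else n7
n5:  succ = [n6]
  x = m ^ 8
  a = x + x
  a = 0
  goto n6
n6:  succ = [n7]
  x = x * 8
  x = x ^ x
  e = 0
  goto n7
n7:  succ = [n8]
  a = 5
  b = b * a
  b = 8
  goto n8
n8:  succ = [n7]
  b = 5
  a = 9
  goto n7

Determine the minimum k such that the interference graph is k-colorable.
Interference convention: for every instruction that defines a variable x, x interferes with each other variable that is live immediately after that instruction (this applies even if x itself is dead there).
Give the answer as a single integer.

Per-block:
  n0: def={m,x} ue=∅
  n1: def={c,m} ue=∅
  n2: def={m} ue=∅
  n3: def={b,c,m} ue={m}
  n4: def={x} ue={b}
  n5: def={a,x} ue={m}
  n6: def={e,x} ue={x}
  n7: def={a,b} ue={b}
  n8: def={a,b} ue=∅

Liveness:
  n0 li=∅ lo={m}
  n1 li=∅ lo=∅
  n2 li=∅ lo=∅
  n3 li={m} lo={b,m}
  n4 li={b} lo={b,x}
  n5 li={b,m} lo={b,x}
  n6 li={b,x} lo={b}
  n7 li={b} lo=∅
  n8 li=∅ lo={b}

Interfere edges:
  a: {b,x}
  b: {a,c,e,m,x}
  c: {b,m}
  e: {b}
  m: {b,c,x}
  x: {a,b,m}

Colouring:
  lower bound: {a,b,x} mutually conflict ⇒ χ ≥ 3
  3-colouring: c0={b}  c1={a,e,m}  c2={c,x}
  χ = 3

Answer: 3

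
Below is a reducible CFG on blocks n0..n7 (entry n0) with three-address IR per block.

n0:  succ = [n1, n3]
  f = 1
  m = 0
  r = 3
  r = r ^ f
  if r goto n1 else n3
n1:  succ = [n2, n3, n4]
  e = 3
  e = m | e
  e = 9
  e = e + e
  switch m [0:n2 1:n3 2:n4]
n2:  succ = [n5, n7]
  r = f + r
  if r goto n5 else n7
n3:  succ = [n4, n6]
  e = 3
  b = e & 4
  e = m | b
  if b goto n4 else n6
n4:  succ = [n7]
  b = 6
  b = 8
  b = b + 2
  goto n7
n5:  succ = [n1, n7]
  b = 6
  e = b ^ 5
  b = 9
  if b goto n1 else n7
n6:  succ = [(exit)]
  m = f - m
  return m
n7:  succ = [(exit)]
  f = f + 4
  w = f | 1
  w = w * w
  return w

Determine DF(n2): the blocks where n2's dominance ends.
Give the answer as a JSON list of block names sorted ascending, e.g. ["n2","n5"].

idom tree: n1←n0 n2←n1 n3←n0 n4←n0 n5←n2 n6←n3 n7←n0
Join-block Dom:
  n1: preds {n0,n5}: {n0} ∩ {n0,n1,n2,n5} = {n0}; idom=n0
  n3: preds {n0,n1}: {n0} ∩ {n0,n1} = {n0}; idom=n0
  n4: preds {n1,n3}: {n0,n1} ∩ {n0,n3} = {n0}; idom=n0
  n7: preds {n2,n4,n5}: {n0,n1,n2} ∩ {n0,n4} ∩ {n0,n1,n2,n5} = {n0}; idom=n0

DF walk-up:
  join n1 pred n0: · stop@n0
  join n1 pred n5: n5→n2→n1 stop@n0
  join n3 pred n0: · stop@n0
  join n3 pred n1: n1 stop@n0
  join n4 pred n1: n1 stop@n0
  join n4 pred n3: n3 stop@n0
  join n7 pred n2: n2→n1 stop@n0
  join n7 pred n4: n4 stop@n0
  join n7 pred n5: n5→n2→n1 stop@n0
  n0 → ∅
  n1 → {n1,n3,n4,n7}
  n2 → {n1,n7}
  n3 → {n4}
  n4 → {n7}
  n5 → {n1,n7}
  n6 → ∅
  n7 → ∅

DF(n2) = ["n1", "n7"]

Answer: ["n1", "n7"]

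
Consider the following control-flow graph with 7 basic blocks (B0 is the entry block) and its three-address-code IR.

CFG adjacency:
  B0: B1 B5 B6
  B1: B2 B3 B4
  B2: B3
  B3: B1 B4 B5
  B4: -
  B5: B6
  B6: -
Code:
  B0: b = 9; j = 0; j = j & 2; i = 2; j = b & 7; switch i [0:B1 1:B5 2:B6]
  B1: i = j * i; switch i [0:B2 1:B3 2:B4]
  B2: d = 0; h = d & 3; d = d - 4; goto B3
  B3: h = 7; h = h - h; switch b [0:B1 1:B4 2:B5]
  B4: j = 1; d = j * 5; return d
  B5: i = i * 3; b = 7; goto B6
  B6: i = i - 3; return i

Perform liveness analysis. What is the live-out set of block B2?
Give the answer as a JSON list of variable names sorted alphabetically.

Answer: ["b", "i", "j"]

Working:
Per-block:
  B0 def {b,i,j} use ∅
  B1 def {i} use {i,j}
  B2 def {d,h} use ∅
  B3 def {h} use {b}
  B4 def {d,j} use ∅
  B5 def {b,i} use {i}
  B6 def {i} use {i}

Backward fixpoint:
  B0 li=∅ lo={b,i,j}
  B1 li={b,i,j} lo={b,i,j}
  B2 li={b,i,j} lo={b,i,j}
  B3 li={b,i,j} lo={b,i,j}
  B4 li=∅ lo=∅
  B5 li={i} lo={i}
  B6 li={i} lo=∅

live-out(B2) = ["b", "i", "j"]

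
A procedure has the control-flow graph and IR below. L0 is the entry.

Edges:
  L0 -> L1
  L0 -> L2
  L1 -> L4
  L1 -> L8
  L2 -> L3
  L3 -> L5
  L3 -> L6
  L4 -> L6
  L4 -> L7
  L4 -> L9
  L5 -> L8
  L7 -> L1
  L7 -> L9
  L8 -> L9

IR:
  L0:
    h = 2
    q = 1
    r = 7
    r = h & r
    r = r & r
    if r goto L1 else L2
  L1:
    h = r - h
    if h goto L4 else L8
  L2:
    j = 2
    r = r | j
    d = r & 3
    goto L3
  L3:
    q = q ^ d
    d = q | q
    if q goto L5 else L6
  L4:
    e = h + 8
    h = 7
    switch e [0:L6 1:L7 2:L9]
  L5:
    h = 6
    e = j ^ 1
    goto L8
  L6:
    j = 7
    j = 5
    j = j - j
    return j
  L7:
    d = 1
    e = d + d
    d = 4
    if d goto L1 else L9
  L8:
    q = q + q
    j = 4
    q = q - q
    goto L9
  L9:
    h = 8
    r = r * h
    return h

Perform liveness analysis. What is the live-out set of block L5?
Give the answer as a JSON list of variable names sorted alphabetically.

Answer: ["q", "r"]

Working:
Per-block:
  L0 def {h,q,r} use ∅
  L1 def {h} use {h,r}
  L2 def {d,j,r} use {r}
  L3 def {d,q} use {d,q}
  L4 def {e,h} use {h}
  L5 def {e,h} use {j}
  L6 def {j} use ∅
  L7 def {d,e} use ∅
  L8 def {j,q} use {q}
  L9 def {h,r} use {r}

Liveness:
  L0 li=∅ lo={h,q,r}
  L1 li={h,q,r} lo={h,q,r}
  L2 li={q,r} lo={d,j,q,r}
  L3 li={d,j,q,r} lo={j,q,r}
  L4 li={h,q,r} lo={h,q,r}
  L5 li={j,q,r} lo={q,r}
  L6 li=∅ lo=∅
  L7 li={h,q,r} lo={h,q,r}
  L8 li={q,r} lo={r}
  L9 li={r} lo=∅

live-out(L5) = ["q", "r"]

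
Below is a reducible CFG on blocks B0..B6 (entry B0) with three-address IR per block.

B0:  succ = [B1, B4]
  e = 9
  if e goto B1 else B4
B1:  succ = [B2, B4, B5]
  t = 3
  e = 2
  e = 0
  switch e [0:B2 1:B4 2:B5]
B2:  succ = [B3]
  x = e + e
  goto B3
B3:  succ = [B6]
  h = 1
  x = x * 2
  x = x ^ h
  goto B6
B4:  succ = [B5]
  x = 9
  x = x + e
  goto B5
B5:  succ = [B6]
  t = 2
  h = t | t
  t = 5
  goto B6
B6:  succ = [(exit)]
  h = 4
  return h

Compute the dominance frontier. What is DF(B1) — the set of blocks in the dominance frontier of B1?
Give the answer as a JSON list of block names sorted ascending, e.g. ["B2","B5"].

Answer: ["B4", "B5", "B6"]

Analysis:
idom tree: B1←B0 B2←B1 B3←B2 B4←B0 B5←B0 B6←B0
Dom∩ at merges:
  B4: preds {B0,B1}: {B0} ∩ {B0,B1} = {B0}; idom=B0
  B5: preds {B1,B4}: {B0,B1} ∩ {B0,B4} = {B0}; idom=B0
  B6: preds {B3,B5}: {B0,B1,B2,B3} ∩ {B0,B5} = {B0}; idom=B0

Frontier:
  join B4 pred B0: · stop@B0
  join B4 pred B1: B1 stop@B0
  join B5 pred B1: B1 stop@B0
  join B5 pred B4: B4 stop@B0
  join B6 pred B3: B3→B2→B1 stop@B0
  join B6 pred B5: B5 stop@B0
  B0 → ∅
  B1 → {B4,B5,B6}
  B2 → {B6}
  B3 → {B6}
  B4 → {B5}
  B5 → {B6}
  B6 → ∅

DF(B1) = ["B4", "B5", "B6"]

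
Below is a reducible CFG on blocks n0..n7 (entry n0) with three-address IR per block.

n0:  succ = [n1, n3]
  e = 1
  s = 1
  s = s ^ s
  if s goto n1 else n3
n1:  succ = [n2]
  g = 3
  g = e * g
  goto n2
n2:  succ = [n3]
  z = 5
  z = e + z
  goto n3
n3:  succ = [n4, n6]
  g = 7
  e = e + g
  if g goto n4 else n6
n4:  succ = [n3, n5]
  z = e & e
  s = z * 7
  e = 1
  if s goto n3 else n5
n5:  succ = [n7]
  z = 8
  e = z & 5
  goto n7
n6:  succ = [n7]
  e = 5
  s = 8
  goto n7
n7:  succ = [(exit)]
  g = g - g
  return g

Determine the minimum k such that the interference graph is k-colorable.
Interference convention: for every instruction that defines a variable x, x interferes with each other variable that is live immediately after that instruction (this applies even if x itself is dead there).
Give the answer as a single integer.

Answer: 3

Analysis:
def/use:
  n0: {e,s} / ∅
  n1: {g} / {e}
  n2: {z} / {e}
  n3: {e,g} / {e}
  n4: {e,s,z} / {e}
  n5: {e,z} / ∅
  n6: {e,s} / ∅
  n7: {g} / {g}

Liveness:
  n0: in=∅ out={e}
  n1: in={e} out={e}
  n2: in={e} out={e}
  n3: in={e} out={e,g}
  n4: in={e,g} out={e,g}
  n5: in={g} out={g}
  n6: in={g} out={g}
  n7: in={g} out=∅

Conflict graph:
  e — {g,s,z}
  g — {e,s,z}
  s — {e,g}
  z — {e,g}

Colouring:
  {e,g,s} pairwise interfere (3-clique) ⇒ χ ≥ 3
  assign e→r0 g→r1 s→r2 z→r2 — no edge inside a register ⇒ χ ≤ 3
  χ = 3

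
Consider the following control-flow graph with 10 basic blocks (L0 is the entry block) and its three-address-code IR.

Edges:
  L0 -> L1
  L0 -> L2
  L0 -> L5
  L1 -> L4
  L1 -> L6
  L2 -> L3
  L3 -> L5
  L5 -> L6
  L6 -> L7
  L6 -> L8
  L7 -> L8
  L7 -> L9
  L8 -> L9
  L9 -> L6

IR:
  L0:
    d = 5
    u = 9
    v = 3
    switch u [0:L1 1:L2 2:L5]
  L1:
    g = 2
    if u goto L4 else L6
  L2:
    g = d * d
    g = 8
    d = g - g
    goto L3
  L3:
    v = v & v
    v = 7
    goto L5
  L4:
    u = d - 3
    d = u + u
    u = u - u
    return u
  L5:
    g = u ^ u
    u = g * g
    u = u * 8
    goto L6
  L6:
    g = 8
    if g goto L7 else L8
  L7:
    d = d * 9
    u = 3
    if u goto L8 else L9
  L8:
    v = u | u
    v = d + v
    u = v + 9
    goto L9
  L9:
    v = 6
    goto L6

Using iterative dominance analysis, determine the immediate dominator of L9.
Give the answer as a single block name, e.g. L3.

Answer: L6

Derivation:
idom tree: L1←L0 L2←L0 L3←L2 L4←L1 L5←L0 L6←L0 L7←L6 L8←L6 L9←L6
Dom∩ at merges:
  L5: preds {L0,L3}: {L0} ∩ {L0,L2,L3} = {L0}; idom=L0
  L6: preds {L1,L5,L9}: {L0,L1} ∩ {L0,L5} ∩ {L0,L6,L9} = {L0}; idom=L0
  L8: preds {L6,L7}: {L0,L6} ∩ {L0,L6,L7} = {L0,L6}; idom=L6
  L9: preds {L7,L8}: {L0,L6,L7} ∩ {L0,L6,L8} = {L0,L6}; idom=L6

idom(L9) = L6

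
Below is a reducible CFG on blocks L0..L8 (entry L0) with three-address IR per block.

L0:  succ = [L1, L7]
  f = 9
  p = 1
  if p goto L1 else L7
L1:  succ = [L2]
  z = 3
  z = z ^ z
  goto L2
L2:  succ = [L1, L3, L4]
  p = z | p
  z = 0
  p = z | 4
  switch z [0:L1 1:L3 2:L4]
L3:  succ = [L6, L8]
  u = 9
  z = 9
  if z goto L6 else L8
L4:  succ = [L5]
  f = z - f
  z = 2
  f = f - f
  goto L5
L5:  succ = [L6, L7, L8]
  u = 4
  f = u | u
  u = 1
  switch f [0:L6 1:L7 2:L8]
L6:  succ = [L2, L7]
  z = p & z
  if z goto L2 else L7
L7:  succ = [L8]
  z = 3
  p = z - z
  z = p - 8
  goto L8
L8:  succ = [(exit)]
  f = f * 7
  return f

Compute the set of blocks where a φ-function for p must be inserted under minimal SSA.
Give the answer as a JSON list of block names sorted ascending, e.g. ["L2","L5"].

Answer: ["L1", "L2", "L7", "L8"]

Derivation:
idom tree: L1←L0 L2←L1 L3←L2 L4←L2 L5←L4 L6←L2 L7←L0 L8←L0
Dom at joins:
  L1: preds {L0,L2}: {L0} ∩ {L0,L1,L2} = {L0}; idom=L0
  L2: preds {L1,L6}: {L0,L1} ∩ {L0,L1,L2,L6} = {L0,L1}; idom=L1
  L6: preds {L3,L5}: {L0,L1,L2,L3} ∩ {L0,L1,L2,L4,L5} = {L0,L1,L2}; idom=L2
  L7: preds {L0,L5,L6}: {L0} ∩ {L0,L1,L2,L4,L5} ∩ {L0,L1,L2,L6} = {L0}; idom=L0
  L8: preds {L3,L5,L7}: {L0,L1,L2,L3} ∩ {L0,L1,L2,L4,L5} ∩ {L0,L7} = {L0}; idom=L0

DF derivation:
  join L1 pred L0: · stop@L0
  join L1 pred L2: L2→L1 stop@L0
  join L2 pred L1: · stop@L1
  join L2 pred L6: L6→L2 stop@L1
  join L6 pred L3: L3 stop@L2
  join L6 pred L5: L5→L4 stop@L2
  join L7 pred L0: · stop@L0
  join L7 pred L5: L5→L4→L2→L1 stop@L0
  join L7 pred L6: L6→L2→L1 stop@L0
  join L8 pred L3: L3→L2→L1 stop@L0
  join L8 pred L5: L5→L4→L2→L1 stop@L0
  join L8 pred L7: L7 stop@L0
  L0: DF=∅
  L1: DF={L1,L7,L8}
  L2: DF={L1,L2,L7,L8}
  L3: DF={L6,L8}
  L4: DF={L6,L7,L8}
  L5: DF={L6,L7,L8}
  L6: DF={L2,L7}
  L7: DF={L8}
  L8: DF=∅

φ for p: defs {L0,L2,L7}
  DF⁺ = {L1,L2,L7,L8}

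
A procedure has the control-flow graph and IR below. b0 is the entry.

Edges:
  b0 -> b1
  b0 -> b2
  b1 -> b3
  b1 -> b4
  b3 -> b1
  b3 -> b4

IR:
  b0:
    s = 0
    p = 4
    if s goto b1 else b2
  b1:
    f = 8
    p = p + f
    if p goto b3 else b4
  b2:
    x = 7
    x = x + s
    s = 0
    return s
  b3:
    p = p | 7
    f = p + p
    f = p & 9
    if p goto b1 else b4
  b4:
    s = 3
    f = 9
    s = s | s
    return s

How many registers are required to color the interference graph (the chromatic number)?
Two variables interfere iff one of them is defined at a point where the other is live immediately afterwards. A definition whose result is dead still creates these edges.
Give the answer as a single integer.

Answer: 3

Derivation:
def/use:
  b0: def={p,s} ue=∅
  b1: def={f,p} ue={p}
  b2: def={s,x} ue={s}
  b3: def={f,p} ue={p}
  b4: def={f,s} ue=∅

Backward fixpoint:
  b0: in=∅ out={p,s}
  b1: in={p} out={p}
  b2: in={s} out=∅
  b3: in={p} out={p}
  b4: in=∅ out=∅

Conflict graph:
  f — {p,s}
  p — {f,s}
  s — {f,p,x}
  x — {s}

Chromatic number:
  {f,p,s} pairwise interfere (3-clique) ⇒ χ ≥ 3
  assign f→c1 p→c2 s→c0 x→c1 — no edge inside a register ⇒ χ ≤ 3
  χ = 3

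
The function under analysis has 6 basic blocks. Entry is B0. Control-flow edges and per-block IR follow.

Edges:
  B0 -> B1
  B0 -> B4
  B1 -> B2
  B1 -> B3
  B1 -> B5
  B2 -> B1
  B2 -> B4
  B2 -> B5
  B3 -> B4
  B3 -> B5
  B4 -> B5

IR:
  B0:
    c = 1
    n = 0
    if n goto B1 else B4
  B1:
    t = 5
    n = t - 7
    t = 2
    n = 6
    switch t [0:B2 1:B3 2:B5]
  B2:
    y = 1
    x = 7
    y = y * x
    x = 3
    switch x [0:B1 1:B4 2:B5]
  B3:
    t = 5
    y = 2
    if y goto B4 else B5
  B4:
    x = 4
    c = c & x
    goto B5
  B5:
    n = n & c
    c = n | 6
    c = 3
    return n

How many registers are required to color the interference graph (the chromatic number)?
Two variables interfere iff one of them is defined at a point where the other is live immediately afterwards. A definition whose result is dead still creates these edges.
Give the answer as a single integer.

Answer: 4

Working:
Per-block:
  B0: def={c,n} ue=∅
  B1: def={n,t} ue=∅
  B2: def={x,y} ue=∅
  B3: def={t,y} ue=∅
  B4: def={c,x} ue={c}
  B5: def={c,n} ue={c,n}

Live sets:
  B0 li=∅ lo={c,n}
  B1 li={c} lo={c,n}
  B2 li={c,n} lo={c,n}
  B3 li={c,n} lo={c,n}
  B4 li={c,n} lo={c,n}
  B5 li={c,n} lo=∅

Conflict graph:
  c — {n,t,x,y}
  n — {c,t,x,y}
  t — {c,n}
  x — {c,n,y}
  y — {c,n,x}

Registers:
  lower bound: {c,n,x,y} mutually conflict ⇒ χ ≥ 4
  4-colouring: R0={c}  R1={n}  R2={t,x}  R3={y}
  χ = 4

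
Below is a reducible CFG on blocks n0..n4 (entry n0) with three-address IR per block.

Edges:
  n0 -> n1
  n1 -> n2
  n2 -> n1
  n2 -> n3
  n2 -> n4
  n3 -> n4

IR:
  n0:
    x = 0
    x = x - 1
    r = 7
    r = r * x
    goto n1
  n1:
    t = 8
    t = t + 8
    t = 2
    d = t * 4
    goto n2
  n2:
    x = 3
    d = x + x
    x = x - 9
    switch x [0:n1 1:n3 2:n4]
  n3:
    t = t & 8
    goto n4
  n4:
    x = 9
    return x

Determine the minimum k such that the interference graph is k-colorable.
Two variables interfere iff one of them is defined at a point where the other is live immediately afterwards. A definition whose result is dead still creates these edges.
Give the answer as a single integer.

Answer: 3

Analysis:
def/use:
  n0: def={r,x} ue=∅
  n1: def={d,t} ue=∅
  n2: def={d,x} ue=∅
  n3: def={t} ue={t}
  n4: def={x} ue=∅

Live sets:
  n0: in=∅ out=∅
  n1: in=∅ out={t}
  n2: in={t} out={t}
  n3: in={t} out=∅
  n4: in=∅ out=∅

Conflict graph:
  d — {t,x}
  r — {x}
  t — {d,x}
  x — {d,r,t}

Colouring:
  clique {d,t,x} ⇒ need ≥ 3
  assign d→R1 r→R1 t→R2 x→R0 — no edge inside a register ⇒ χ ≤ 3
  χ = 3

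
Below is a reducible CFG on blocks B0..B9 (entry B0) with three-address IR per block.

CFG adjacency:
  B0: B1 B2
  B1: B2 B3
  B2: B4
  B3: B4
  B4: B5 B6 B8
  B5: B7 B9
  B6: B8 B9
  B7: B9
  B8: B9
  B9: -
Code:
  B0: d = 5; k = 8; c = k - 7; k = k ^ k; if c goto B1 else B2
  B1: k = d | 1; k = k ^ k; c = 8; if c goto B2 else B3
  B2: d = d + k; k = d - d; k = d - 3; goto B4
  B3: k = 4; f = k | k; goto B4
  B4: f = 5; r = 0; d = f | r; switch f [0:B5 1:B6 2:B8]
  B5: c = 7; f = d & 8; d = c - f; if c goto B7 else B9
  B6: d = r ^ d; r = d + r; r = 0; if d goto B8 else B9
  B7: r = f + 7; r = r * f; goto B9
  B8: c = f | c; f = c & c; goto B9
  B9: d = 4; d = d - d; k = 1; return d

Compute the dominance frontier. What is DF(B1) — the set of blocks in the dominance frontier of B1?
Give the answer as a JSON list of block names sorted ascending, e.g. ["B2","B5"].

Answer: ["B2", "B4"]

Analysis:
idom tree: B1←B0 B2←B0 B3←B1 B4←B0 B5←B4 B6←B4 B7←B5 B8←B4 B9←B4
Dom at joins:
  B2: preds {B0,B1}: {B0} ∩ {B0,B1} = {B0}; idom=B0
  B4: preds {B2,B3}: {B0,B2} ∩ {B0,B1,B3} = {B0}; idom=B0
  B8: preds {B4,B6}: {B0,B4} ∩ {B0,B4,B6} = {B0,B4}; idom=B4
  B9: preds {B5,B6,B7,B8}: {B0,B4,B5} ∩ {B0,B4,B6} ∩ {B0,B4,B5,B7} ∩ {B0,B4,B8} = {B0,B4}; idom=B4

DF walk-up:
  B2←B0: walk · to B0
  B2←B1: walk B1 to B0
  B4←B2: walk B2 to B0
  B4←B3: walk B3→B1 to B0
  B8←B4: walk · to B4
  B8←B6: walk B6 to B4
  B9←B5: walk B5 to B4
  B9←B6: walk B6 to B4
  B9←B7: walk B7→B5 to B4
  B9←B8: walk B8 to B4
  DF(B0)=∅
  DF(B1)={B2,B4}
  DF(B2)={B4}
  DF(B3)={B4}
  DF(B4)=∅
  DF(B5)={B9}
  DF(B6)={B8,B9}
  DF(B7)={B9}
  DF(B8)={B9}
  DF(B9)=∅

DF(B1) = ["B2", "B4"]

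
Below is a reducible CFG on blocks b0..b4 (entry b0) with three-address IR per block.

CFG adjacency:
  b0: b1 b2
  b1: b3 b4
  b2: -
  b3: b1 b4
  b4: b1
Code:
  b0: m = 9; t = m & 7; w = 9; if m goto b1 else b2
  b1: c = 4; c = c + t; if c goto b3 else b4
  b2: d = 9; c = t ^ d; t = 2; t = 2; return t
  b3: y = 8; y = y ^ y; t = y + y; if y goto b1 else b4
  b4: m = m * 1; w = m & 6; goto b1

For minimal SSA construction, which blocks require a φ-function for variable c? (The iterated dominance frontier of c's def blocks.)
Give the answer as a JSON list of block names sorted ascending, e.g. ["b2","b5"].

idom tree: b1←b0 b2←b0 b3←b1 b4←b1
Dom∩ at merges:
  b1: preds {b0,b3,b4}: {b0} ∩ {b0,b1,b3} ∩ {b0,b1,b4} = {b0}; idom=b0
  b4: preds {b1,b3}: {b0,b1} ∩ {b0,b1,b3} = {b0,b1}; idom=b1

DF walk-up:
  b1←b0: walk · to b0
  b1←b3: walk b3→b1 to b0
  b1←b4: walk b4→b1 to b0
  b4←b1: walk · to b1
  b4←b3: walk b3 to b1
  b0: DF=∅
  b1: DF={b1}
  b2: DF=∅
  b3: DF={b1,b4}
  b4: DF={b1}

φ for c: defs {b1,b2}
  DF⁺ = {b1}

Answer: ["b1"]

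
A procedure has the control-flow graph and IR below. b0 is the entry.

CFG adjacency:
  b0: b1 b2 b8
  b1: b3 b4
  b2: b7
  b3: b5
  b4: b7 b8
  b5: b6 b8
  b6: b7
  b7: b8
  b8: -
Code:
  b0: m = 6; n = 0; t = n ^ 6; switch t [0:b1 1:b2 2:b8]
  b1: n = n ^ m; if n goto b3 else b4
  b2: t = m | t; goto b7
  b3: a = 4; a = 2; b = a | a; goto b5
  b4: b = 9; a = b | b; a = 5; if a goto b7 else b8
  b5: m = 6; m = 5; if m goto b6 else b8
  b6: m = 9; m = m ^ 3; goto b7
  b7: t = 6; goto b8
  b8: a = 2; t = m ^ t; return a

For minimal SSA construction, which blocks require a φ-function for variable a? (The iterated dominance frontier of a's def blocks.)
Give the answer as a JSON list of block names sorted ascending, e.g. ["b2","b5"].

Answer: ["b7", "b8"]

Working:
idom tree: b1←b0 b2←b0 b3←b1 b4←b1 b5←b3 b6←b5 b7←b0 b8←b0
Dom∩ at merges:
  b7: preds {b2,b4,b6}: {b0,b2} ∩ {b0,b1,b4} ∩ {b0,b1,b3,b5,b6} = {b0}; idom=b0
  b8: preds {b0,b4,b5,b7}: {b0} ∩ {b0,b1,b4} ∩ {b0,b1,b3,b5} ∩ {b0,b7} = {b0}; idom=b0

Frontier:
  b7←b2: walk b2 to b0
  b7←b4: walk b4→b1 to b0
  b7←b6: walk b6→b5→b3→b1 to b0
  b8←b0: walk · to b0
  b8←b4: walk b4→b1 to b0
  b8←b5: walk b5→b3→b1 to b0
  b8←b7: walk b7 to b0
  b0 → ∅
  b1 → {b7,b8}
  b2 → {b7}
  b3 → {b7,b8}
  b4 → {b7,b8}
  b5 → {b7,b8}
  b6 → {b7}
  b7 → {b8}
  b8 → ∅

φ for a: defs {b3,b4,b8}
  DF⁺ = {b7,b8}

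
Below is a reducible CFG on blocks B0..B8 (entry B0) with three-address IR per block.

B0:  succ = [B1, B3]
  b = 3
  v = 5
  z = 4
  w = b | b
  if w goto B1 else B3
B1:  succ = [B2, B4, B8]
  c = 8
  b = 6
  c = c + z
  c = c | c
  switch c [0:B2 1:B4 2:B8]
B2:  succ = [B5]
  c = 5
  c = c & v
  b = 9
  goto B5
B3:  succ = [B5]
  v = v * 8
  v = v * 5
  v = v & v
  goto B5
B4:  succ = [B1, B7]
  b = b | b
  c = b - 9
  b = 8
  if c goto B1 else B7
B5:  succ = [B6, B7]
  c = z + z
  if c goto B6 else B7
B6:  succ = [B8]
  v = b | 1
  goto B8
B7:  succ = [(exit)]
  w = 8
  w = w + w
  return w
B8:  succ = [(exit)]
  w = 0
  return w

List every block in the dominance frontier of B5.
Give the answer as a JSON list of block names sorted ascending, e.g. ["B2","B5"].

Answer: ["B7", "B8"]

Derivation:
idom tree: B1←B0 B2←B1 B3←B0 B4←B1 B5←B0 B6←B5 B7←B0 B8←B0
Dom at joins:
  B1: preds {B0,B4}: {B0} ∩ {B0,B1,B4} = {B0}; idom=B0
  B5: preds {B2,B3}: {B0,B1,B2} ∩ {B0,B3} = {B0}; idom=B0
  B7: preds {B4,B5}: {B0,B1,B4} ∩ {B0,B5} = {B0}; idom=B0
  B8: preds {B1,B6}: {B0,B1} ∩ {B0,B5,B6} = {B0}; idom=B0

DF derivation:
  B1←B0: walk · to B0
  B1←B4: walk B4→B1 to B0
  B5←B2: walk B2→B1 to B0
  B5←B3: walk B3 to B0
  B7←B4: walk B4→B1 to B0
  B7←B5: walk B5 to B0
  B8←B1: walk B1 to B0
  B8←B6: walk B6→B5 to B0
  B0 → ∅
  B1 → {B1,B5,B7,B8}
  B2 → {B5}
  B3 → {B5}
  B4 → {B1,B7}
  B5 → {B7,B8}
  B6 → {B8}
  B7 → ∅
  B8 → ∅

DF(B5) = ["B7", "B8"]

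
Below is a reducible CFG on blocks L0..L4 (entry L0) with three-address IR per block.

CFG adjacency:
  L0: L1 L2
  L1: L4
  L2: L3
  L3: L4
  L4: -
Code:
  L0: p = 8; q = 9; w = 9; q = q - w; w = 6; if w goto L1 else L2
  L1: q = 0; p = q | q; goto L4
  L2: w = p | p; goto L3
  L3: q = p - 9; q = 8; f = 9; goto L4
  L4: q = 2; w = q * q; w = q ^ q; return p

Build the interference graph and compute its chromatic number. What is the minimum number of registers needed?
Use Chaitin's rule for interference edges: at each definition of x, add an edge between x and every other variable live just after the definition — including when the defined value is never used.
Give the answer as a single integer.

Answer: 3

Analysis:
def/use:
  L0: {p,q,w} / ∅
  L1: {p,q} / ∅
  L2: {w} / {p}
  L3: {f,q} / {p}
  L4: {q,w} / {p}

Live sets:
  live L0: ∅→{p}
  live L1: ∅→{p}
  live L2: {p}→{p}
  live L3: {p}→{p}
  live L4: {p}→∅

Interfere edges:
  f↔{p}
  p↔{f,q,w}
  q↔{p,w}
  w↔{p,q}

Chromatic number:
  lower bound: {p,q,w} mutually conflict ⇒ χ ≥ 3
  assign f→r1 p→r0 q→r1 w→r2 — no edge inside a register ⇒ χ ≤ 3
  χ = 3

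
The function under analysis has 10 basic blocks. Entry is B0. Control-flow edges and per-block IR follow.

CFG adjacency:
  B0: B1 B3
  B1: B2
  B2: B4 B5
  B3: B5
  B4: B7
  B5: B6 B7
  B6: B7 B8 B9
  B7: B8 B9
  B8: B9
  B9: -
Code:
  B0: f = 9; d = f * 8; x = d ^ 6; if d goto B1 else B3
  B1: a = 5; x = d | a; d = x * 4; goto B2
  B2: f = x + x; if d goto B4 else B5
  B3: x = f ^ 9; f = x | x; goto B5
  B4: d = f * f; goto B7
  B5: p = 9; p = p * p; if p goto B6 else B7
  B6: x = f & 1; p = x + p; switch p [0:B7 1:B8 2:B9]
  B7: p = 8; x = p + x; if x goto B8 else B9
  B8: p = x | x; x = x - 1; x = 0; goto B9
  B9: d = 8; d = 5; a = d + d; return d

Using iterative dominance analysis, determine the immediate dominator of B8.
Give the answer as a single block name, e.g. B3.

Answer: B0

Analysis:
idom tree: B1←B0 B2←B1 B3←B0 B4←B2 B5←B0 B6←B5 B7←B0 B8←B0 B9←B0
Dom at joins:
  B5: preds {B2,B3}: {B0,B1,B2} ∩ {B0,B3} = {B0}; idom=B0
  B7: preds {B4,B5,B6}: {B0,B1,B2,B4} ∩ {B0,B5} ∩ {B0,B5,B6} = {B0}; idom=B0
  B8: preds {B6,B7}: {B0,B5,B6} ∩ {B0,B7} = {B0}; idom=B0
  B9: preds {B6,B7,B8}: {B0,B5,B6} ∩ {B0,B7} ∩ {B0,B8} = {B0}; idom=B0

idom(B8) = B0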